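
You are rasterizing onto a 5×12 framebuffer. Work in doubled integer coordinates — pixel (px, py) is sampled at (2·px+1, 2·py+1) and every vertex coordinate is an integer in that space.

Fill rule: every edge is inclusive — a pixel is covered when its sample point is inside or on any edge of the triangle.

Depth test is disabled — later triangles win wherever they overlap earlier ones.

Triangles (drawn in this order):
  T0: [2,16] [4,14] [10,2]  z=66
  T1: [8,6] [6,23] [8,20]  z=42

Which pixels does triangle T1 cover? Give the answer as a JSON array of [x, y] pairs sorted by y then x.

T0:
  2·area = 12  (B↔C swapped to make it positive)
  edge (2, 16)→(10, 2): d=(8,-14) inclusive
  edge (10, 2)→(4, 14): d=(-6,12) inclusive
  edge (4, 14)→(2, 16): d=(-2,2) inclusive
    (4,4)@(9, 9): e=[42,-30,0] → ·  [on edge]
    (2,5)@(5, 11): e=[2,6,4] → █
    (3,5)@(7, 11): e=[30,-18,0] → ·  [on edge]
    (2,6)@(5, 13): e=[18,-6,0] → ·  [on edge]
    (1,7)@(3, 15): e=[6,6,0] → █  [on edge]
    (2,7)@(5, 15): e=[34,-18,-4] → ·
    (0,8)@(1, 17): e=[-6,18,0] → ·  [on edge]
    (1,8)@(3, 17): e=[22,-6,-4] → ·
  covered (2 px):
    · · · · ·
    · · · · ·
    · · · · ·
    · · · · ·
    · · · · ·
    · · █ · ·
    · · · · ·
    · █ · · ·
    · · · · ·
    · · · · ·
    · · · · ·
    · · · · ·
T1:
  2·area = 28  (B↔C swapped to make it positive)
  edge (8, 6)→(8, 20): d=(0,14) inclusive
  edge (8, 20)→(6, 23): d=(-2,3) inclusive
  edge (6, 23)→(8, 6): d=(2,-17) inclusive
    (3,7)@(7, 15): e=[14,13,1] → █
    (4,7)@(9, 15): e=[-14,7,35] → ·
    (3,8)@(7, 17): e=[14,9,5] → █
    (4,8)@(9, 17): e=[-14,3,39] → ·
    (3,9)@(7, 19): e=[14,5,9] → █
    (4,9)@(9, 19): e=[-14,-1,43] → ·
    (3,10)@(7, 21): e=[14,1,13] → █
    (4,10)@(9, 21): e=[-14,-5,47] → ·
    (3,11)@(7, 23): e=[14,-3,17] → ·
  covered (4 px):
    · · · · ·
    · · · · ·
    · · · · ·
    · · · · ·
    · · · · ·
    · · · · ·
    · · · · ·
    · · · █ ·
    · · · █ ·
    · · · █ ·
    · · · █ ·
    · · · · ·

Final: [[3,7],[3,8],[3,9],[3,10]]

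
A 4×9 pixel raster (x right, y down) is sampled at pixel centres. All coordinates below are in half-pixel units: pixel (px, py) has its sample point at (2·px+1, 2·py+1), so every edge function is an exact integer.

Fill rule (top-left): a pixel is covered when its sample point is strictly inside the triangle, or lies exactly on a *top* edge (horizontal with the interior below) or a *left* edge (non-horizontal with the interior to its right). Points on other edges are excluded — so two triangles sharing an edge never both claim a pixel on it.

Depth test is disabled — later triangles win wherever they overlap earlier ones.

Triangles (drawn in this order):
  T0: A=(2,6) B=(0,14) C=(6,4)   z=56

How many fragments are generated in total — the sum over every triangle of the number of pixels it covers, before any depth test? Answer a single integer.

T0:
  2·area = 28  (B↔C swapped to make it positive)
  edge (2, 6)→(6, 4): d=(4,-2) top-left  bias=+0
  edge (6, 4)→(0, 14): d=(-6,10) right/bottom  bias=-1
  edge (0, 14)→(2, 6): d=(2,-8) top-left  bias=+0
    (2,2)@(5, 5): e=[2,4,22] → █
    (3,2)@(7, 5): e=[6,-16,38] → ·
    (1,3)@(3, 7): e=[6,12,10] → █
    (2,3)@(5, 7): e=[10,-8,26] → ·
    (1,4)@(3, 9): e=[14,0,14] → ·  [on edge]
    (0,5)@(1, 11): e=[18,8,2] → █
    (1,5)@(3, 11): e=[22,-12,18] → ·
    (0,6)@(1, 13): e=[26,-4,6] → ·
  covered (3 px):
    · · · ·
    · · · ·
    · · █ ·
    · █ · ·
    · · · ·
    █ · · ·
    · · · ·
    · · · ·
    · · · ·

Answer: 3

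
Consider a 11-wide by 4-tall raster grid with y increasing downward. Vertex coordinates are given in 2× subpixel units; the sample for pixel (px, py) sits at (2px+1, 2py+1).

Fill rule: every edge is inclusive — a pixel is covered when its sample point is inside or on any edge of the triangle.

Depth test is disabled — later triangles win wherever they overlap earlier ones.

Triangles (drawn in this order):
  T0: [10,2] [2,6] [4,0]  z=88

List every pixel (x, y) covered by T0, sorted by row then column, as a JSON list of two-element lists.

T0:
  2·area = 40
  edge (10, 2)→(2, 6): d=(-8,4) inclusive
  edge (2, 6)→(4, 0): d=(2,-6) inclusive
  edge (4, 0)→(10, 2): d=(6,2) inclusive
    (2,0)@(5, 1): e=[28,8,4] → █
    (3,0)@(7, 1): e=[20,20,0] → █  [on edge]
    (4,0)@(9, 1): e=[12,32,-4] → ·
    (1,1)@(3, 3): e=[20,0,20] → █  [on edge]
    (4,1)@(9, 3): e=[-4,36,8] → ·
    (6,1)@(13, 3): e=[-20,60,0] → ·  [on edge]
    (1,2)@(3, 5): e=[4,4,32] → █
    (2,2)@(5, 5): e=[-4,16,28] → ·
    (3,2)@(7, 5): e=[-12,28,24] → ·
    (9,2)@(19, 5): e=[-60,100,0] → ·  [on edge]
    (1,3)@(3, 7): e=[-12,8,44] → ·
  covered (6 px):
    · · █ █ · · · · · · ·
    · █ █ █ · · · · · · ·
    · █ · · · · · · · · ·
    · · · · · · · · · · ·

Answer: [[2,0],[3,0],[1,1],[2,1],[3,1],[1,2]]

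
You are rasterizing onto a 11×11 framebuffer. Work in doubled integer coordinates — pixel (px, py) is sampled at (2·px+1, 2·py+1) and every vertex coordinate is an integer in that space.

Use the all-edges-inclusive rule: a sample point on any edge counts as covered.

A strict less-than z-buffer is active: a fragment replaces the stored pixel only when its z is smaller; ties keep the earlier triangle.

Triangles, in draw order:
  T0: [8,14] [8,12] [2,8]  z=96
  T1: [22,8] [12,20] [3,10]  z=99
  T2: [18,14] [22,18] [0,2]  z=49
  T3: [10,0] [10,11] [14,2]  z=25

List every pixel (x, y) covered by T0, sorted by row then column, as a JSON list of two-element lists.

T0:
  2·area = 12  (B↔C swapped to make it positive)
  edge (8, 14)→(2, 8): d=(-6,-6) inclusive
  edge (2, 8)→(8, 12): d=(6,4) inclusive
  edge (8, 12)→(8, 14): d=(0,2) inclusive
    (0,3)@(1, 7): e=[0,-2,14] → ·  [on edge]
    (1,4)@(3, 9): e=[0,2,10] → #  [on edge]
    (2,4)@(5, 9): e=[12,-6,6] → ·
    (1,5)@(3, 11): e=[-12,14,10] → ·
    (2,5)@(5, 11): e=[0,6,6] → #  [on edge]
    (3,5)@(7, 11): e=[12,-2,2] → ·
    (2,6)@(5, 13): e=[-12,18,6] → ·
    (3,6)@(7, 13): e=[0,10,2] → #  [on edge]
    (4,6)@(9, 13): e=[12,2,-2] → ·
    (3,7)@(7, 15): e=[-12,22,2] → ·
    (4,7)@(9, 15): e=[0,14,-2] → ·  [on edge]
    (5,8)@(11, 17): e=[0,18,-6] → ·  [on edge]
    (6,9)@(13, 19): e=[0,22,-10] → ·  [on edge]
    (7,10)@(15, 21): e=[0,26,-14] → ·  [on edge]
  covered (3 px):
    · · · · · · · · · · ·
    · · · · · · · · · · ·
    · · · · · · · · · · ·
    · · · · · · · · · · ·
    · # · · · · · · · · ·
    · · # · · · · · · · ·
    · · · # · · · · · · ·
    · · · · · · · · · · ·
    · · · · · · · · · · ·
    · · · · · · · · · · ·
    · · · · · · · · · · ·
T1:
  2·area = 208
  edge (22, 8)→(12, 20): d=(-10,12) inclusive
  edge (12, 20)→(3, 10): d=(-9,-10) inclusive
  edge (3, 10)→(22, 8): d=(19,-2) inclusive
    (6,4)@(13, 9): e=[98,109,1] → #
    (7,4)@(15, 9): e=[74,129,5] → #
    (8,4)@(17, 9): e=[50,149,9] → #
    (9,4)@(19, 9): e=[26,169,13] → #
    (10,4)@(21, 9): e=[2,189,17] → #
    (2,5)@(5, 11): e=[174,11,23] → #
    (3,5)@(7, 11): e=[150,31,27] → #
    (4,5)@(9, 11): e=[126,51,31] → #
    (5,5)@(11, 11): e=[102,71,35] → #
    (10,5)@(21, 11): e=[-18,171,55] → ·
    (2,6)@(5, 13): e=[154,-7,61] → ·
    (3,6)@(7, 13): e=[130,13,65] → #
  covered (25 px):
    · · · · · · · · · · ·
    · · · · · · · · · · ·
    · · · · · · · · · · ·
    · · · · · · · · · · ·
    · · · · · · # # # # #
    · · # # # # # # # # ·
    · · · # # # # # # · ·
    · · · · # # # # · · ·
    · · · · · # # · · · ·
    · · · · · · · · · · ·
    · · · · · · · · · · ·
T2:
  2·area = 24
  edge (18, 14)→(22, 18): d=(4,4) inclusive
  edge (22, 18)→(0, 2): d=(-22,-16) inclusive
  edge (0, 2)→(18, 14): d=(18,12) inclusive
    (2,0)@(5, 1): e=[0,102,-78] → ·  [on edge]
    (3,1)@(7, 3): e=[0,90,-66] → ·  [on edge]
    (4,2)@(9, 5): e=[0,78,-54] → ·  [on edge]
    (3,3)@(7, 7): e=[16,2,6] → #
    (4,3)@(9, 7): e=[8,34,-18] → ·
    (5,3)@(11, 7): e=[0,66,-42] → ·  [on edge]
    (3,4)@(7, 9): e=[24,-42,42] → ·
    (6,4)@(13, 9): e=[0,54,-30] → ·  [on edge]
    (6,5)@(13, 11): e=[8,10,6] → #
    (7,5)@(15, 11): e=[0,42,-18] → ·  [on edge]
    (6,6)@(13, 13): e=[16,-34,42] → ·
    (8,6)@(17, 13): e=[0,30,-6] → ·  [on edge]
    (9,7)@(19, 15): e=[0,18,6] → #  [on edge]
    (10,8)@(21, 17): e=[0,6,18] → #  [on edge]
  covered (4 px):
    · · · · · · · · · · ·
    · · · · · · · · · · ·
    · · · · · · · · · · ·
    · · · # · · · · · · ·
    · · · · · · · · · · ·
    · · · · · · # · · · ·
    · · · · · · · · · · ·
    · · · · · · · · · # ·
    · · · · · · · · · · #
    · · · · · · · · · · ·
    · · · · · · · · · · ·
T3:
  2·area = 44  (B↔C swapped to make it positive)
  edge (10, 0)→(14, 2): d=(4,2) inclusive
  edge (14, 2)→(10, 11): d=(-4,9) inclusive
  edge (10, 11)→(10, 0): d=(0,-11) inclusive
    (5,0)@(11, 1): e=[2,31,11] → #
    (6,0)@(13, 1): e=[-2,13,33] → ·
    (5,1)@(11, 3): e=[10,23,11] → #
    (6,1)@(13, 3): e=[6,5,33] → #
    (7,1)@(15, 3): e=[2,-13,55] → ·
    (5,2)@(11, 5): e=[18,15,11] → #
    (6,2)@(13, 5): e=[14,-3,33] → ·
    (5,3)@(11, 7): e=[26,7,11] → #
    (6,3)@(13, 7): e=[22,-11,33] → ·
    (5,4)@(11, 9): e=[34,-1,11] → ·
  covered (5 px):
    · · · · · # · · · · ·
    · · · · · # # · · · ·
    · · · · · # · · · · ·
    · · · · · # · · · · ·
    · · · · · · · · · · ·
    · · · · · · · · · · ·
    · · · · · · · · · · ·
    · · · · · · · · · · ·
    · · · · · · · · · · ·
    · · · · · · · · · · ·
    · · · · · · · · · · ·

Result: [[1,4],[2,5],[3,6]]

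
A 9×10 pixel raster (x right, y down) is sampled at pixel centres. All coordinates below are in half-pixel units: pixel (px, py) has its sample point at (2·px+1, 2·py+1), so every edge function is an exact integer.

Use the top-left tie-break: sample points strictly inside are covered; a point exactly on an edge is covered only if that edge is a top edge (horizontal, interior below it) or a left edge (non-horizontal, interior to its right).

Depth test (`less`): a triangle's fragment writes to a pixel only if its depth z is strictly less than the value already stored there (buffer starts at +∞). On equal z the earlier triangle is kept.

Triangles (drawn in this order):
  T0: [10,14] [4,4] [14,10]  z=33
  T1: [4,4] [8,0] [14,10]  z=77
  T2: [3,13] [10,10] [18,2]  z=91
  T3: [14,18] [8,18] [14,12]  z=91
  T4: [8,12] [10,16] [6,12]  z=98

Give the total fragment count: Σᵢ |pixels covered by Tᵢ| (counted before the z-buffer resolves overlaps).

T0:
  2·area = 64
  edge (10, 14)→(4, 4): d=(-6,-10) top-left  bias=+0
  edge (4, 4)→(14, 10): d=(10,6) right/bottom  bias=-1
  edge (14, 10)→(10, 14): d=(-4,4) right/bottom  bias=-1
    (2,2)@(5, 5): e=[4,4,56] → X
    (3,2)@(7, 5): e=[24,-8,48] → .
    (2,3)@(5, 7): e=[-8,24,48] → .
    (3,3)@(7, 7): e=[12,12,40] → X
    (4,3)@(9, 7): e=[32,0,32] → .  [on edge]
    (8,3)@(17, 7): e=[112,-48,0] → .  [on edge]
    (3,4)@(7, 9): e=[0,32,32] → X  [on edge]
    (4,4)@(9, 9): e=[20,20,24] → X
    (5,4)@(11, 9): e=[40,8,16] → X
    (6,4)@(13, 9): e=[60,-4,8] → .
    (7,4)@(15, 9): e=[80,-16,0] → .  [on edge]
    (3,5)@(7, 11): e=[-12,52,24] → .
    (6,5)@(13, 11): e=[48,16,0] → .  [on edge]
    (5,6)@(11, 13): e=[16,48,0] → .  [on edge]
    (4,7)@(9, 15): e=[-16,80,0] → .  [on edge]
    (3,8)@(7, 17): e=[-48,112,0] → .  [on edge]
    (2,9)@(5, 19): e=[-80,144,0] → .  [on edge]
    (6,9)@(13, 19): e=[0,96,-32] → .  [on edge]
  covered (7 px):
    . . . . . . . . .
    . . . . . . . . .
    . . X . . . . . .
    . . . X . . . . .
    . . . X X X . . .
    . . . . X X . . .
    . . . . . . . . .
    . . . . . . . . .
    . . . . . . . . .
    . . . . . . . . .
T1:
  2·area = 64
  edge (4, 4)→(8, 0): d=(4,-4) top-left  bias=+0
  edge (8, 0)→(14, 10): d=(6,10) right/bottom  bias=-1
  edge (14, 10)→(4, 4): d=(-10,-6) top-left  bias=+0
    (3,0)@(7, 1): e=[0,16,48] → X  [on edge]
    (4,0)@(9, 1): e=[8,-4,60] → .
    (2,1)@(5, 3): e=[0,48,16] → X  [on edge]
    (4,1)@(9, 3): e=[16,8,40] → X
    (5,1)@(11, 3): e=[24,-12,52] → .
    (1,2)@(3, 5): e=[0,80,-16] → .  [on edge]
    (2,2)@(5, 5): e=[8,60,-4] → .
    (3,2)@(7, 5): e=[16,40,8] → X
    (5,2)@(11, 5): e=[32,0,32] → .  [on edge]
    (0,3)@(1, 7): e=[0,112,-48] → .  [on edge]
    (3,3)@(7, 7): e=[24,52,-12] → .
    (4,3)@(9, 7): e=[32,32,0] → X  [on edge]
    (8,7)@(17, 15): e=[96,0,-32] → .  [on edge]
  covered (9 px):
    . . . X . . . . .
    . . X X X . . . .
    . . . X X . . . .
    . . . . X X . . .
    . . . . . . X . .
    . . . . . . . . .
    . . . . . . . . .
    . . . . . . . . .
    . . . . . . . . .
    . . . . . . . . .
T2:
  2·area = 32  (B↔C swapped to make it positive)
  edge (3, 13)→(18, 2): d=(15,-11) top-left  bias=+0
  edge (18, 2)→(10, 10): d=(-8,8) right/bottom  bias=-1
  edge (10, 10)→(3, 13): d=(-7,3) right/bottom  bias=-1
    (8,1)@(17, 3): e=[4,0,28] → .  [on edge]
    (7,2)@(15, 5): e=[12,0,20] → .  [on edge]
    (6,3)@(13, 7): e=[20,0,12] → .  [on edge]
    (8,3)@(17, 7): e=[64,-32,0] → .  [on edge]
    (4,4)@(9, 9): e=[6,16,10] → X
    (5,4)@(11, 9): e=[28,0,4] → .  [on edge]
    (3,5)@(7, 11): e=[14,16,2] → X
    (4,5)@(9, 11): e=[36,0,-4] → .  [on edge]
    (1,6)@(3, 13): e=[0,32,0] → .  [on edge]
    (3,6)@(7, 13): e=[44,0,-12] → .  [on edge]
    (2,7)@(5, 15): e=[52,0,-20] → .  [on edge]
    (1,8)@(3, 17): e=[60,0,-28] → .  [on edge]
    (0,9)@(1, 19): e=[68,0,-36] → .  [on edge]
  covered (2 px):
    . . . . . . . . .
    . . . . . . . . .
    . . . . . . . . .
    . . . . . . . . .
    . . . . X . . . .
    . . . X . . . . .
    . . . . . . . . .
    . . . . . . . . .
    . . . . . . . . .
    . . . . . . . . .
T3:
  2·area = 36
  edge (14, 18)→(8, 18): d=(-6,0) right/bottom  bias=-1
  edge (8, 18)→(14, 12): d=(6,-6) top-left  bias=+0
  edge (14, 12)→(14, 18): d=(0,6) right/bottom  bias=-1
    (8,4)@(17, 9): e=[54,0,-18] → .  [on edge]
    (7,5)@(15, 11): e=[42,0,-6] → .  [on edge]
    (6,6)@(13, 13): e=[30,0,6] → X  [on edge]
    (7,6)@(15, 13): e=[30,12,-6] → .
    (5,7)@(11, 15): e=[18,0,18] → X  [on edge]
    (7,7)@(15, 15): e=[18,24,-6] → .
    (4,8)@(9, 17): e=[6,0,30] → X  [on edge]
    (7,8)@(15, 17): e=[6,36,-6] → .
    (3,9)@(7, 19): e=[-6,0,42] → .  [on edge]
    (4,9)@(9, 19): e=[-6,12,30] → .
    (5,9)@(11, 19): e=[-6,24,18] → .
    (6,9)@(13, 19): e=[-6,36,6] → .
  covered (6 px):
    . . . . . . . . .
    . . . . . . . . .
    . . . . . . . . .
    . . . . . . . . .
    . . . . . . . . .
    . . . . . . . . .
    . . . . . . X . .
    . . . . . X X . .
    . . . . X X X . .
    . . . . . . . . .
T4:
  2·area = 8
  edge (8, 12)→(10, 16): d=(2,4) right/bottom  bias=-1
  edge (10, 16)→(6, 12): d=(-4,-4) top-left  bias=+0
  edge (6, 12)→(8, 12): d=(2,0) top-left  bias=+0
    (0,3)@(1, 7): e=[18,0,-10] → .  [on edge]
    (1,4)@(3, 9): e=[14,0,-6] → .  [on edge]
    (2,5)@(5, 11): e=[10,0,-2] → .  [on edge]
    (3,6)@(7, 13): e=[6,0,2] → X  [on edge]
    (4,6)@(9, 13): e=[-2,8,2] → .
    (3,7)@(7, 15): e=[10,-8,6] → .
    (4,7)@(9, 15): e=[2,0,6] → X  [on edge]
    (5,7)@(11, 15): e=[-6,8,6] → .
    (4,8)@(9, 17): e=[6,-8,10] → .
    (5,8)@(11, 17): e=[-2,0,10] → .  [on edge]
    (6,9)@(13, 19): e=[-6,0,14] → .  [on edge]
  covered (2 px):
    . . . . . . . . .
    . . . . . . . . .
    . . . . . . . . .
    . . . . . . . . .
    . . . . . . . . .
    . . . . . . . . .
    . . . X . . . . .
    . . . . X . . . .
    . . . . . . . . .
    . . . . . . . . .

Result: 26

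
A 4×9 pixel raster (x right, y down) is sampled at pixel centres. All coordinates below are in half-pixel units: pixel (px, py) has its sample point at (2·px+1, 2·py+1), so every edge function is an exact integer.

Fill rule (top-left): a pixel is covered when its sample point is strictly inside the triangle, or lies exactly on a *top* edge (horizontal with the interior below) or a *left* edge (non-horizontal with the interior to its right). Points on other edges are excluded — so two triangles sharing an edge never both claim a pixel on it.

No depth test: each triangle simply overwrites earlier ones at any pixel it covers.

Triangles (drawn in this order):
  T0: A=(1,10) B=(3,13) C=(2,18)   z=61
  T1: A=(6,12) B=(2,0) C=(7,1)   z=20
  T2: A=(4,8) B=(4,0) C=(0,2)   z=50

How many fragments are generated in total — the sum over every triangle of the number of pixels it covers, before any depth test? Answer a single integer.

T0:
  2·area = 13
  edge (1, 10)→(3, 13): d=(2,3) right/bottom  bias=-1
  edge (3, 13)→(2, 18): d=(-1,5) right/bottom  bias=-1
  edge (2, 18)→(1, 10): d=(-1,-8) top-left  bias=+0
    (2,1)@(5, 3): e=[-26,0,39] → .  [on edge]
    (1,6)@(3, 13): e=[0,0,13] → .  [on edge]
  covered (0 px):
    . . . .
    . . . .
    . . . .
    . . . .
    . . . .
    . . . .
    . . . .
    . . . .
    . . . .
T1:
  2·area = 56
  edge (6, 12)→(2, 0): d=(-4,-12) top-left  bias=+0
  edge (2, 0)→(7, 1): d=(5,1) right/bottom  bias=-1
  edge (7, 1)→(6, 12): d=(-1,11) right/bottom  bias=-1
    (1,0)@(3, 1): e=[8,4,44] → X
    (2,0)@(5, 1): e=[32,2,22] → X
    (3,0)@(7, 1): e=[56,0,0] → .  [on edge]
    (1,1)@(3, 3): e=[0,14,42] → X  [on edge]
    (3,1)@(7, 3): e=[48,10,-2] → .
    (1,2)@(3, 5): e=[-8,24,40] → .
    (2,2)@(5, 5): e=[16,22,18] → X
    (3,2)@(7, 5): e=[40,20,-4] → .
    (2,3)@(5, 7): e=[8,32,16] → X
    (3,3)@(7, 7): e=[32,30,-6] → .
    (2,4)@(5, 9): e=[0,42,14] → X  [on edge]
    (3,4)@(7, 9): e=[24,40,-8] → .
    (3,7)@(7, 15): e=[0,70,-14] → .  [on edge]
  covered (7 px):
    . X X .
    . X X .
    . . X .
    . . X .
    . . X .
    . . . .
    . . . .
    . . . .
    . . . .
T2:
  2·area = 32  (B↔C swapped to make it positive)
  edge (4, 8)→(0, 2): d=(-4,-6) top-left  bias=+0
  edge (0, 2)→(4, 0): d=(4,-2) top-left  bias=+0
  edge (4, 0)→(4, 8): d=(0,8) right/bottom  bias=-1
    (1,0)@(3, 1): e=[22,2,8] → X
    (2,0)@(5, 1): e=[34,6,-8] → .
    (0,1)@(1, 3): e=[2,6,24] → X
    (2,1)@(5, 3): e=[26,14,-8] → .
    (0,2)@(1, 5): e=[-6,14,24] → .
    (1,2)@(3, 5): e=[6,18,8] → X
    (2,2)@(5, 5): e=[18,22,-8] → .
    (1,3)@(3, 7): e=[-2,26,8] → .
  covered (4 px):
    . X . .
    X X . .
    . X . .
    . . . .
    . . . .
    . . . .
    . . . .
    . . . .
    . . . .

Result: 11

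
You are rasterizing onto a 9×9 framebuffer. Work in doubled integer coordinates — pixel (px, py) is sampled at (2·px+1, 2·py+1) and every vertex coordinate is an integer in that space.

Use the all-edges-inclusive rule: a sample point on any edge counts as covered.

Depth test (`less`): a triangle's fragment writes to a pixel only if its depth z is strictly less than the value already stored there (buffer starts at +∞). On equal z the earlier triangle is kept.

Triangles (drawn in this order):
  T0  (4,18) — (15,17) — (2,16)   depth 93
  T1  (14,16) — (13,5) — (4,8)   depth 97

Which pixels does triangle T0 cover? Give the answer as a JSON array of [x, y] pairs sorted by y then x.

T0:
  2·area = 24  (B↔C swapped to make it positive)
  edge (4, 18)→(2, 16): d=(-2,-2) inclusive
  edge (2, 16)→(15, 17): d=(13,1) inclusive
  edge (15, 17)→(4, 18): d=(-11,1) inclusive
    (0,7)@(1, 15): e=[0,-12,36] → .  [on edge]
    (1,8)@(3, 17): e=[0,12,12] → X  [on edge]
    (2,8)@(5, 17): e=[4,10,10] → X
    (3,8)@(7, 17): e=[8,8,8] → X
    (4,8)@(9, 17): e=[12,6,6] → X
    (5,8)@(11, 17): e=[16,4,4] → X
    (6,8)@(13, 17): e=[20,2,2] → X
    (7,8)@(15, 17): e=[24,0,0] → X  [on edge]
    (8,8)@(17, 17): e=[28,-2,-2] → .
  covered (7 px):
    . . . . . . . . .
    . . . . . . . . .
    . . . . . . . . .
    . . . . . . . . .
    . . . . . . . . .
    . . . . . . . . .
    . . . . . . . . .
    . . . . . . . . .
    . X X X X X X X .
T1:
  2·area = 102  (B↔C swapped to make it positive)
  edge (14, 16)→(4, 8): d=(-10,-8) inclusive
  edge (4, 8)→(13, 5): d=(9,-3) inclusive
  edge (13, 5)→(14, 16): d=(1,11) inclusive
    (6,2)@(13, 5): e=[102,0,0] → X  [on edge]
    (7,2)@(15, 5): e=[118,6,-22] → .
    (3,3)@(7, 7): e=[34,0,68] → X  [on edge]
    (4,3)@(9, 7): e=[50,6,46] → X
    (5,3)@(11, 7): e=[66,12,24] → X
    (7,3)@(15, 7): e=[98,24,-20] → .
    (0,4)@(1, 9): e=[-34,0,136] → .  [on edge]
    (3,4)@(7, 9): e=[14,18,70] → X
    (7,4)@(15, 9): e=[78,42,-18] → .
    (3,5)@(7, 11): e=[-6,36,72] → .
    (4,5)@(9, 11): e=[10,42,50] → X
    (7,5)@(15, 11): e=[58,60,-16] → .
  covered (15 px):
    . . . . . . . . .
    . . . . . . . . .
    . . . . . . X . .
    . . . X X X X . .
    . . . X X X X . .
    . . . . X X X . .
    . . . . . X X . .
    . . . . . . X . .
    . . . . . . . . .

Result: [[1,8],[2,8],[3,8],[4,8],[5,8],[6,8],[7,8]]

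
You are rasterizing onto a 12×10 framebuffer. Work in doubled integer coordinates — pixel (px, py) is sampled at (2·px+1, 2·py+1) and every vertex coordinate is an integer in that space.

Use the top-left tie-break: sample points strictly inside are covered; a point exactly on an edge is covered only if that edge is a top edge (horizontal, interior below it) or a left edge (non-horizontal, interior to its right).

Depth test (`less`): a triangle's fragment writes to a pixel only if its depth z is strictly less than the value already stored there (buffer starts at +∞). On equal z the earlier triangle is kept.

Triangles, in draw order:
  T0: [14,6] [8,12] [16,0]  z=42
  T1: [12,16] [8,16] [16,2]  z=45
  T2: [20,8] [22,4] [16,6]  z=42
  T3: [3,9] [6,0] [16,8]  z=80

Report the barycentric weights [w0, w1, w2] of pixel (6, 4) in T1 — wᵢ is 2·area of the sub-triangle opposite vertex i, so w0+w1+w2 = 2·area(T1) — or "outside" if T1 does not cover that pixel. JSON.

T0:
  2·area = 24
  edge (14, 6)→(8, 12): d=(-6,6) right/bottom  bias=-1
  edge (8, 12)→(16, 0): d=(8,-12) top-left  bias=+0
  edge (16, 0)→(14, 6): d=(-2,6) right/bottom  bias=-1
    (9,0)@(19, 1): e=[0,44,-20] → .  [on edge]
    (7,1)@(15, 3): e=[12,12,0] → .  [on edge]
    (8,1)@(17, 3): e=[0,36,-12] → .  [on edge]
    (6,2)@(13, 5): e=[12,4,8] → X
    (7,2)@(15, 5): e=[0,28,-4] → .  [on edge]
    (6,3)@(13, 7): e=[0,20,4] → .  [on edge]
    (5,4)@(11, 9): e=[0,12,12] → .  [on edge]
    (6,4)@(13, 9): e=[-12,36,0] → .  [on edge]
    (4,5)@(9, 11): e=[0,4,20] → .  [on edge]
    (3,6)@(7, 13): e=[0,-4,28] → .  [on edge]
    (2,7)@(5, 15): e=[0,-12,36] → .  [on edge]
    (5,7)@(11, 15): e=[-36,60,0] → .  [on edge]
    (1,8)@(3, 17): e=[0,-20,44] → .  [on edge]
    (0,9)@(1, 19): e=[0,-28,52] → .  [on edge]
  covered (1 px):
    . . . . . . . . . . . .
    . . . . . . . . . . . .
    . . . . . . X . . . . .
    . . . . . . . . . . . .
    . . . . . . . . . . . .
    . . . . . . . . . . . .
    . . . . . . . . . . . .
    . . . . . . . . . . . .
    . . . . . . . . . . . .
    . . . . . . . . . . . .
T1:
  2·area = 56
  edge (12, 16)→(8, 16): d=(-4,0) right/bottom  bias=-1
  edge (8, 16)→(16, 2): d=(8,-14) top-left  bias=+0
  edge (16, 2)→(12, 16): d=(-4,14) right/bottom  bias=-1
    (7,2)@(15, 5): e=[44,10,2] → X
    (8,2)@(17, 5): e=[44,38,-26] → .
    (7,3)@(15, 7): e=[36,26,-6] → .
    (6,4)@(13, 9): e=[28,14,14] → X
    (7,4)@(15, 9): e=[28,42,-14] → .
    (5,5)@(11, 11): e=[20,2,34] → X
    (7,5)@(15, 11): e=[20,58,-22] → .
    (5,6)@(11, 13): e=[12,18,26] → X
    (6,6)@(13, 13): e=[12,46,-2] → .
    (4,7)@(9, 15): e=[4,6,46] → X
    (6,7)@(13, 15): e=[4,62,-10] → .
    (4,8)@(9, 17): e=[-4,22,38] → .
  covered (7 px):
    . . . . . . . . . . . .
    . . . . . . . . . . . .
    . . . . . . . X . . . .
    . . . . . . . . . . . .
    . . . . . . X . . . . .
    . . . . . X X . . . . .
    . . . . . X . . . . . .
    . . . . X X . . . . . .
    . . . . . . . . . . . .
    . . . . . . . . . . . .
T2:
  2·area = 20  (B↔C swapped to make it positive)
  edge (20, 8)→(16, 6): d=(-4,-2) top-left  bias=+0
  edge (16, 6)→(22, 4): d=(6,-2) top-left  bias=+0
  edge (22, 4)→(20, 8): d=(-2,4) right/bottom  bias=-1
    (9,2)@(19, 5): e=[10,0,10] → X  [on edge]
    (10,2)@(21, 5): e=[14,4,2] → X
    (11,2)@(23, 5): e=[18,8,-6] → .
    (6,3)@(13, 7): e=[-10,0,30] → .  [on edge]
    (9,3)@(19, 7): e=[2,12,6] → X
    (10,3)@(21, 7): e=[6,16,-2] → .
    (3,4)@(7, 9): e=[-30,0,50] → .  [on edge]
    (9,4)@(19, 9): e=[-6,24,2] → .
    (0,5)@(1, 11): e=[-50,0,70] → .  [on edge]
  covered (3 px):
    . . . . . . . . . . . .
    . . . . . . . . . . . .
    . . . . . . . . . X X .
    . . . . . . . . . X . .
    . . . . . . . . . . . .
    . . . . . . . . . . . .
    . . . . . . . . . . . .
    . . . . . . . . . . . .
    . . . . . . . . . . . .
    . . . . . . . . . . . .
T3:
  2·area = 114
  edge (3, 9)→(6, 0): d=(3,-9) top-left  bias=+0
  edge (6, 0)→(16, 8): d=(10,8) right/bottom  bias=-1
  edge (16, 8)→(3, 9): d=(-13,1) right/bottom  bias=-1
    (3,0)@(7, 1): e=[12,2,100] → X
    (4,0)@(9, 1): e=[30,-14,98] → .
    (2,1)@(5, 3): e=[0,38,76] → X  [on edge]
    (4,1)@(9, 3): e=[36,6,72] → X
    (5,1)@(11, 3): e=[54,-10,70] → .
    (2,2)@(5, 5): e=[6,58,50] → X
    (5,2)@(11, 5): e=[60,10,44] → X
    (6,2)@(13, 5): e=[78,-6,42] → .
    (2,3)@(5, 7): e=[12,78,24] → X
    (6,3)@(13, 7): e=[84,14,16] → X
    (7,3)@(15, 7): e=[102,-2,14] → .
    (1,4)@(3, 9): e=[0,114,0] → .  [on edge]
    (0,7)@(1, 15): e=[0,190,-76] → .  [on edge]
  covered (13 px):
    . . . X . . . . . . . .
    . . X X X . . . . . . .
    . . X X X X . . . . . .
    . . X X X X X . . . . .
    . . . . . . . . . . . .
    . . . . . . . . . . . .
    . . . . . . . . . . . .
    . . . . . . . . . . . .
    . . . . . . . . . . . .
    . . . . . . . . . . . .

Answer: [14,14,28]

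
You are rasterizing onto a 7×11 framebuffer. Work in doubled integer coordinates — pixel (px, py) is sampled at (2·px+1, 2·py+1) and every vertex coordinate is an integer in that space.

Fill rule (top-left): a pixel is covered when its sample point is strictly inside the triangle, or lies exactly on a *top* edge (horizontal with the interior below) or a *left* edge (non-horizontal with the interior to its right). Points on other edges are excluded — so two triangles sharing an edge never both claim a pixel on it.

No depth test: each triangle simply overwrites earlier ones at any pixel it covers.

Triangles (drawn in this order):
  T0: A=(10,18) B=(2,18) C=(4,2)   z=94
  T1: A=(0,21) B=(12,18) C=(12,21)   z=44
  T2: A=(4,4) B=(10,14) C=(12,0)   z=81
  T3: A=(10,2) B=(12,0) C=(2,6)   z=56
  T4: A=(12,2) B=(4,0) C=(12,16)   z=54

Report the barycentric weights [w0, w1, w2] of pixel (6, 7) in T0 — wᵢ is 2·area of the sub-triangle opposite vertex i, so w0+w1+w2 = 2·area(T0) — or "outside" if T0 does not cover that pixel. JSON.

T0:
  2·area = 128
  edge (10, 18)→(2, 18): d=(-8,0) right/bottom  bias=-1
  edge (2, 18)→(4, 2): d=(2,-16) top-left  bias=+0
  edge (4, 2)→(10, 18): d=(6,16) right/bottom  bias=-1
    (2,2)@(5, 5): e=[104,22,2] → █
    (3,2)@(7, 5): e=[104,54,-30] → ·
    (2,3)@(5, 7): e=[88,26,14] → █
    (3,3)@(7, 7): e=[88,58,-18] → ·
    (2,4)@(5, 9): e=[72,30,26] → █
    (3,4)@(7, 9): e=[72,62,-6] → ·
    (1,5)@(3, 11): e=[56,2,70] → █
    (3,5)@(7, 11): e=[56,66,6] → █
    (4,5)@(9, 11): e=[56,98,-26] → ·
    (1,6)@(3, 13): e=[40,6,82] → █
    (4,6)@(9, 13): e=[40,102,-14] → ·
    (1,7)@(3, 15): e=[24,10,94] → █
  covered (16 px):
    · · · · · · ·
    · · · · · · ·
    · · █ · · · ·
    · · █ · · · ·
    · · █ · · · ·
    · █ █ █ · · ·
    · █ █ █ · · ·
    · █ █ █ · · ·
    · █ █ █ █ · ·
    · · · · · · ·
    · · · · · · ·
T1:
  2·area = 36
  edge (0, 21)→(12, 18): d=(12,-3) top-left  bias=+0
  edge (12, 18)→(12, 21): d=(0,3) right/bottom  bias=-1
  edge (12, 21)→(0, 21): d=(-12,0) right/bottom  bias=-1
    (4,9)@(9, 19): e=[3,9,24] → █
    (5,9)@(11, 19): e=[9,3,24] → █
    (6,9)@(13, 19): e=[15,-3,24] → ·
    (0,10)@(1, 21): e=[3,33,0] → ·  [on edge]
    (1,10)@(3, 21): e=[9,27,0] → ·  [on edge]
    (2,10)@(5, 21): e=[15,21,0] → ·  [on edge]
    (3,10)@(7, 21): e=[21,15,0] → ·  [on edge]
    (4,10)@(9, 21): e=[27,9,0] → ·  [on edge]
    (5,10)@(11, 21): e=[33,3,0] → ·  [on edge]
    (6,10)@(13, 21): e=[39,-3,0] → ·  [on edge]
  covered (2 px):
    · · · · · · ·
    · · · · · · ·
    · · · · · · ·
    · · · · · · ·
    · · · · · · ·
    · · · · · · ·
    · · · · · · ·
    · · · · · · ·
    · · · · · · ·
    · · · · █ █ ·
    · · · · · · ·
T2:
  2·area = 104  (B↔C swapped to make it positive)
  edge (4, 4)→(12, 0): d=(8,-4) top-left  bias=+0
  edge (12, 0)→(10, 14): d=(-2,14) right/bottom  bias=-1
  edge (10, 14)→(4, 4): d=(-6,-10) top-left  bias=+0
    (5,0)@(11, 1): e=[4,12,88] → █
    (6,0)@(13, 1): e=[12,-16,108] → ·
    (3,1)@(7, 3): e=[4,64,36] → █
    (4,1)@(9, 3): e=[12,36,56] → █
    (6,1)@(13, 3): e=[28,-20,96] → ·
    (2,2)@(5, 5): e=[12,88,4] → █
    (6,2)@(13, 5): e=[44,-24,84] → ·
    (2,3)@(5, 7): e=[28,84,-8] → ·
    (3,3)@(7, 7): e=[36,56,12] → █
    (5,3)@(11, 7): e=[52,0,52] → ·  [on edge]
    (3,4)@(7, 9): e=[52,52,0] → █  [on edge]
    (5,4)@(11, 9): e=[68,-4,40] → ·
    (6,9)@(13, 19): e=[156,-52,0] → ·  [on edge]
    (4,10)@(9, 21): e=[156,0,-52] → ·  [on edge]
  covered (13 px):
    · · · · · █ ·
    · · · █ █ █ ·
    · · █ █ █ █ ·
    · · · █ █ · ·
    · · · █ █ · ·
    · · · · █ · ·
    · · · · · · ·
    · · · · · · ·
    · · · · · · ·
    · · · · · · ·
    · · · · · · ·
T3:
  2·area = 8  (B↔C swapped to make it positive)
  edge (10, 2)→(2, 6): d=(-8,4) right/bottom  bias=-1
  edge (2, 6)→(12, 0): d=(10,-6) top-left  bias=+0
  edge (12, 0)→(10, 2): d=(-2,2) right/bottom  bias=-1
    (5,0)@(11, 1): e=[4,4,0] → ·  [on edge]
    (3,1)@(7, 3): e=[4,0,4] → █  [on edge]
    (4,1)@(9, 3): e=[-4,12,0] → ·  [on edge]
    (3,2)@(7, 5): e=[-12,20,0] → ·  [on edge]
    (2,3)@(5, 7): e=[-20,28,0] → ·  [on edge]
    (1,4)@(3, 9): e=[-28,36,0] → ·  [on edge]
    (0,5)@(1, 11): e=[-36,44,0] → ·  [on edge]
  covered (1 px):
    · · · · · · ·
    · · · █ · · ·
    · · · · · · ·
    · · · · · · ·
    · · · · · · ·
    · · · · · · ·
    · · · · · · ·
    · · · · · · ·
    · · · · · · ·
    · · · · · · ·
    · · · · · · ·
T4:
  2·area = 112  (B↔C swapped to make it positive)
  edge (12, 2)→(12, 16): d=(0,14) right/bottom  bias=-1
  edge (12, 16)→(4, 0): d=(-8,-16) top-left  bias=+0
  edge (4, 0)→(12, 2): d=(8,2) right/bottom  bias=-1
    (2,0)@(5, 1): e=[98,8,6] → █
    (3,0)@(7, 1): e=[70,40,2] → █
    (4,0)@(9, 1): e=[42,72,-2] → ·
    (2,1)@(5, 3): e=[98,-8,22] → ·
    (3,1)@(7, 3): e=[70,24,18] → █
    (4,1)@(9, 3): e=[42,56,14] → █
    (5,1)@(11, 3): e=[14,88,10] → █
    (6,1)@(13, 3): e=[-14,120,6] → ·
    (3,2)@(7, 5): e=[70,8,34] → █
    (6,2)@(13, 5): e=[-14,104,22] → ·
    (3,3)@(7, 7): e=[70,-8,50] → ·
    (4,3)@(9, 7): e=[42,24,46] → █
  covered (14 px):
    · · █ █ · · ·
    · · · █ █ █ ·
    · · · █ █ █ ·
    · · · · █ █ ·
    · · · · █ █ ·
    · · · · · █ ·
    · · · · · █ ·
    · · · · · · ·
    · · · · · · ·
    · · · · · · ·
    · · · · · · ·

Final: "outside"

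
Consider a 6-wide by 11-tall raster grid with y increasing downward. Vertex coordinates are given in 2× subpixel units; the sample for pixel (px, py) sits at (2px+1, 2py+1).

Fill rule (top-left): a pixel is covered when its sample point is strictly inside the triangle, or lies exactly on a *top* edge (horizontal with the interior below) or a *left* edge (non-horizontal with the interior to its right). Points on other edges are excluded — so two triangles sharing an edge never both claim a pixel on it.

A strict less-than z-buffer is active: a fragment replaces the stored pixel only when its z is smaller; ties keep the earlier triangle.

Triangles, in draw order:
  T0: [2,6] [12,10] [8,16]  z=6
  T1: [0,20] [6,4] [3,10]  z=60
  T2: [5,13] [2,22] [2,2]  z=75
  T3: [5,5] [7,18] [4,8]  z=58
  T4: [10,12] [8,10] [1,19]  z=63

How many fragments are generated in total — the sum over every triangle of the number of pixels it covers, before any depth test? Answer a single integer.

T0:
  2·area = 76
  edge (2, 6)→(12, 10): d=(10,4) right/bottom  bias=-1
  edge (12, 10)→(8, 16): d=(-4,6) right/bottom  bias=-1
  edge (8, 16)→(2, 6): d=(-6,-10) top-left  bias=+0
    (1,3)@(3, 7): e=[6,66,4] → X
    (2,3)@(5, 7): e=[-2,54,24] → .
    (1,4)@(3, 9): e=[26,58,-8] → .
    (2,4)@(5, 9): e=[18,46,12] → X
    (3,4)@(7, 9): e=[10,34,32] → X
    (4,4)@(9, 9): e=[2,22,52] → X
    (5,4)@(11, 9): e=[-6,10,72] → .
    (2,5)@(5, 11): e=[38,38,0] → X  [on edge]
    (5,5)@(11, 11): e=[14,2,60] → X
    (2,6)@(5, 13): e=[58,30,-12] → .
    (3,6)@(7, 13): e=[50,18,8] → X
    (5,6)@(11, 13): e=[34,-6,48] → .
    (5,10)@(11, 21): e=[114,-38,0] → .  [on edge]
  covered (10 px):
    . . . . . .
    . . . . . .
    . . . . . .
    . X . . . .
    . . X X X .
    . . X X X X
    . . . X X .
    . . . . . .
    . . . . . .
    . . . . . .
    . . . . . .
T1:
  2·area = 12  (B↔C swapped to make it positive)
  edge (0, 20)→(3, 10): d=(3,-10) top-left  bias=+0
  edge (3, 10)→(6, 4): d=(3,-6) top-left  bias=+0
  edge (6, 4)→(0, 20): d=(-6,16) right/bottom  bias=-1
    (1,5)@(3, 11): e=[3,3,6] → X
    (2,5)@(5, 11): e=[23,15,-26] → .
    (1,6)@(3, 13): e=[9,9,-6] → .
    (0,8)@(1, 17): e=[1,9,2] → X
    (1,8)@(3, 17): e=[21,21,-30] → .
    (0,9)@(1, 19): e=[7,15,-10] → .
  covered (2 px):
    . . . . . .
    . . . . . .
    . . . . . .
    . . . . . .
    . . . . . .
    . X . . . .
    . . . . . .
    . . . . . .
    X . . . . .
    . . . . . .
    . . . . . .
T2:
  2·area = 60
  edge (5, 13)→(2, 22): d=(-3,9) right/bottom  bias=-1
  edge (2, 22)→(2, 2): d=(0,-20) top-left  bias=+0
  edge (2, 2)→(5, 13): d=(3,11) right/bottom  bias=-1
    (4,0)@(9, 1): e=[0,140,-80] → .  [on edge]
    (1,3)@(3, 7): e=[36,20,4] → X
    (2,3)@(5, 7): e=[18,60,-18] → .
    (3,3)@(7, 7): e=[0,100,-40] → .  [on edge]
    (1,4)@(3, 9): e=[30,20,10] → X
    (2,4)@(5, 9): e=[12,60,-12] → .
    (1,5)@(3, 11): e=[24,20,16] → X
    (2,5)@(5, 11): e=[6,60,-6] → .
    (1,6)@(3, 13): e=[18,20,22] → X
    (2,6)@(5, 13): e=[0,60,0] → .  [on edge]
    (1,7)@(3, 15): e=[12,20,28] → X
    (2,7)@(5, 15): e=[-6,60,6] → .
    (1,9)@(3, 19): e=[0,20,40] → .  [on edge]
  covered (6 px):
    . . . . . .
    . . . . . .
    . . . . . .
    . X . . . .
    . X . . . .
    . X . . . .
    . X . . . .
    . X . . . .
    . X . . . .
    . . . . . .
    . . . . . .
T3:
  2·area = 19
  edge (5, 5)→(7, 18): d=(2,13) right/bottom  bias=-1
  edge (7, 18)→(4, 8): d=(-3,-10) top-left  bias=+0
  edge (4, 8)→(5, 5): d=(1,-3) top-left  bias=+0
    (2,2)@(5, 5): e=[0,19,0] → .  [on edge]
    (2,3)@(5, 7): e=[4,13,2] → X
    (3,3)@(7, 7): e=[-22,33,8] → .
    (2,4)@(5, 9): e=[8,7,4] → X
    (3,4)@(7, 9): e=[-18,27,10] → .
    (1,5)@(3, 11): e=[38,-19,0] → .  [on edge]
    (2,5)@(5, 11): e=[12,1,6] → X
    (3,5)@(7, 11): e=[-14,21,12] → .
    (2,6)@(5, 13): e=[16,-5,8] → .
    (0,8)@(1, 17): e=[76,-57,0] → .  [on edge]
  covered (3 px):
    . . . . . .
    . . . . . .
    . . . . . .
    . . X . . .
    . . X . . .
    . . X . . .
    . . . . . .
    . . . . . .
    . . . . . .
    . . . . . .
    . . . . . .
T4:
  2·area = 32  (B↔C swapped to make it positive)
  edge (10, 12)→(1, 19): d=(-9,7) right/bottom  bias=-1
  edge (1, 19)→(8, 10): d=(7,-9) top-left  bias=+0
  edge (8, 10)→(10, 12): d=(2,2) right/bottom  bias=-1
    (0,1)@(1, 3): e=[144,-112,0] → .  [on edge]
    (1,2)@(3, 5): e=[112,-80,0] → .  [on edge]
    (2,3)@(5, 7): e=[80,-48,0] → .  [on edge]
    (3,4)@(7, 9): e=[48,-16,0] → .  [on edge]
    (4,5)@(9, 11): e=[16,16,0] → .  [on edge]
    (3,6)@(7, 13): e=[12,12,8] → X
    (4,6)@(9, 13): e=[-2,30,4] → .
    (5,6)@(11, 13): e=[-16,48,0] → .  [on edge]
    (2,7)@(5, 15): e=[8,8,16] → X
    (3,7)@(7, 15): e=[-6,26,12] → .
    (1,8)@(3, 17): e=[4,4,24] → X
    (2,8)@(5, 17): e=[-10,22,20] → .
    (0,9)@(1, 19): e=[0,0,32] → .  [on edge]
  covered (3 px):
    . . . . . .
    . . . . . .
    . . . . . .
    . . . . . .
    . . . . . .
    . . . . . .
    . . . X . .
    . . X . . .
    . X . . . .
    . . . . . .
    . . . . . .

Final: 24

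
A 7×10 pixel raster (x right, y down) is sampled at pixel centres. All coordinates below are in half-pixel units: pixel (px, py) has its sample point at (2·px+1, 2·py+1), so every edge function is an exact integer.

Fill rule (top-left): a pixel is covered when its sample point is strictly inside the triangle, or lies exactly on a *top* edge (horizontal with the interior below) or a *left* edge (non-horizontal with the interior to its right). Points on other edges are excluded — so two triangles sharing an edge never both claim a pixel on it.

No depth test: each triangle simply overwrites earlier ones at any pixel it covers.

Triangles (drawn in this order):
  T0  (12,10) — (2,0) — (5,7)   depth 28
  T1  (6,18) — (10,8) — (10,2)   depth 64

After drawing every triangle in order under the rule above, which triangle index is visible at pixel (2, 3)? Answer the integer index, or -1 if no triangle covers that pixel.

T0:
  2·area = 40  (B↔C swapped to make it positive)
  edge (12, 10)→(5, 7): d=(-7,-3) top-left  bias=+0
  edge (5, 7)→(2, 0): d=(-3,-7) top-left  bias=+0
  edge (2, 0)→(12, 10): d=(10,10) right/bottom  bias=-1
    (1,0)@(3, 1): e=[36,4,0] → ·  [on edge]
    (2,1)@(5, 3): e=[28,12,0] → ·  [on edge]
    (2,2)@(5, 5): e=[14,6,20] → #
    (3,2)@(7, 5): e=[20,20,0] → ·  [on edge]
    (2,3)@(5, 7): e=[0,0,40] → #  [on edge]
    (3,3)@(7, 7): e=[6,14,20] → #
    (4,3)@(9, 7): e=[12,28,0] → ·  [on edge]
    (2,4)@(5, 9): e=[-14,-6,60] → ·
    (3,4)@(7, 9): e=[-8,8,40] → ·
    (5,4)@(11, 9): e=[4,36,0] → ·  [on edge]
    (6,5)@(13, 11): e=[-4,44,0] → ·  [on edge]
  covered (3 px):
    · · · · · · ·
    · · · · · · ·
    · · # · · · ·
    · · # # · · ·
    · · · · · · ·
    · · · · · · ·
    · · · · · · ·
    · · · · · · ·
    · · · · · · ·
    · · · · · · ·
T1:
  2·area = 24  (B↔C swapped to make it positive)
  edge (6, 18)→(10, 2): d=(4,-16) top-left  bias=+0
  edge (10, 2)→(10, 8): d=(0,6) right/bottom  bias=-1
  edge (10, 8)→(6, 18): d=(-4,10) right/bottom  bias=-1
    (4,3)@(9, 7): e=[4,6,14] → #
    (5,3)@(11, 7): e=[36,-6,-6] → ·
    (4,4)@(9, 9): e=[12,6,6] → #
    (5,4)@(11, 9): e=[44,-6,-14] → ·
    (4,5)@(9, 11): e=[20,6,-2] → ·
    (3,7)@(7, 15): e=[4,18,2] → #
    (4,7)@(9, 15): e=[36,6,-18] → ·
    (3,8)@(7, 17): e=[12,18,-6] → ·
  covered (3 px):
    · · · · · · ·
    · · · · · · ·
    · · · · · · ·
    · · · · # · ·
    · · · · # · ·
    · · · · · · ·
    · · · · · · ·
    · · · # · · ·
    · · · · · · ·
    · · · · · · ·

Z-buffer (winner per pixel, '.' = empty):
  . . . . . . .
  . . . . . . .
  . . 0 . . . .
  . . 0 0 1 . .
  . . . . 1 . .
  . . . . . . .
  . . . . . . .
  . . . 1 . . .
  . . . . . . .
  . . . . . . .

Answer: 0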